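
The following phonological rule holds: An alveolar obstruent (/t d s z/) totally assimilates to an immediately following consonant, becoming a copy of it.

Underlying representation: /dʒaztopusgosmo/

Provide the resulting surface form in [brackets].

[dʒattopuggommo]

/z/ before /t/ → [t] (total assimilation)
/s/ before /g/ → [g] (total assimilation)
/s/ before /m/ → [m] (total assimilation)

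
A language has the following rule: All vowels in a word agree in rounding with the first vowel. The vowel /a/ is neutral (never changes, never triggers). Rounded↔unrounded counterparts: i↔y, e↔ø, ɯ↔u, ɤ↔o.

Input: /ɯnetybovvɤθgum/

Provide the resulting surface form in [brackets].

/y/ harmonizes with /ɯ/ ([-round]) → [i]
/o/ harmonizes with /ɯ/ ([-round]) → [ɤ]
/u/ harmonizes with /ɯ/ ([-round]) → [ɯ]

[ɯnetibɤvvɤθgɯm]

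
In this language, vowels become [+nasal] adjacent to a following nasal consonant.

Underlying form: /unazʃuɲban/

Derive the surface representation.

[ũnazʃũɲbãn]

/u/ before nasal /n/ → [ũ]
/u/ before nasal /ɲ/ → [ũ]
/a/ before nasal /n/ → [ã]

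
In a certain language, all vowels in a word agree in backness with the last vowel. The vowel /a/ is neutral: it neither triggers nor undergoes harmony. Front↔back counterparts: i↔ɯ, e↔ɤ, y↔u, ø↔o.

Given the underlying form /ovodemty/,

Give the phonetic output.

/o/ harmonizes with /y/ ([-back]) → [ø]
/o/ harmonizes with /y/ ([-back]) → [ø]

[øvødemty]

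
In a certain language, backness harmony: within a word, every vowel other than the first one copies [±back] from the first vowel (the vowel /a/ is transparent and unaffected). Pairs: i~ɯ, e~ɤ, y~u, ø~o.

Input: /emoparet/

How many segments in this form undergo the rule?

/o/ harmonizes with /e/ ([-back]) → [ø]
1 segment changes.

1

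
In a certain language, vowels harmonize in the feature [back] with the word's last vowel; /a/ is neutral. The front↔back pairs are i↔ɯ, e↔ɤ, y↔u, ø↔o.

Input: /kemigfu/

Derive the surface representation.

[kɤmɯgfu]

/e/ harmonizes with /u/ ([+back]) → [ɤ]
/i/ harmonizes with /u/ ([+back]) → [ɯ]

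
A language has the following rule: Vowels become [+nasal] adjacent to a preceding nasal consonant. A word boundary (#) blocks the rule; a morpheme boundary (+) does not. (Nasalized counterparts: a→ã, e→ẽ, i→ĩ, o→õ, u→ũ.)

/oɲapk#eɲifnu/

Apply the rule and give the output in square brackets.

/a/ after nasal /ɲ/ → [ã]
/i/ after nasal /ɲ/ → [ĩ]
/u/ after nasal /n/ → [ũ]

[oɲãpk#eɲĩfnũ]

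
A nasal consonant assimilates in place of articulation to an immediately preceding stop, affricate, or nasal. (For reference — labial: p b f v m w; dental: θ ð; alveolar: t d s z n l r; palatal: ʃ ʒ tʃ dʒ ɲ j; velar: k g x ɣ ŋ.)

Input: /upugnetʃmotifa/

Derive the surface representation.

[upugŋetʃɲotifa]

/n/ after /g/ (velar) → [ŋ]
/m/ after /tʃ/ (palatal) → [ɲ]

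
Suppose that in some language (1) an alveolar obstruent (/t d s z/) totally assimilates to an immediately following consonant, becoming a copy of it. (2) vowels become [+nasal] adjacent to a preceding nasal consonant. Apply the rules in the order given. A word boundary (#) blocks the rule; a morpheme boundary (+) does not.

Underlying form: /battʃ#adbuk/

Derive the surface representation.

Rule 1: /t/ before /tʃ/ → [tʃ] (total assimilation)
Rule 1: /d/ before /b/ → [b] (total assimilation)
After rule 1: batʃtʃ#abbuk
Rule 2: no segment meets the rule's conditions; no change.

[batʃtʃ#abbuk]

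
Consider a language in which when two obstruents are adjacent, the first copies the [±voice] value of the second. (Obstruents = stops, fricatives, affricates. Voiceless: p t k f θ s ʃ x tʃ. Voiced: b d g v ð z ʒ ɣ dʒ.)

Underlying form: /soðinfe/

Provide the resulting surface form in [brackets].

[soðinfe]

no segment meets the rule's conditions; no change.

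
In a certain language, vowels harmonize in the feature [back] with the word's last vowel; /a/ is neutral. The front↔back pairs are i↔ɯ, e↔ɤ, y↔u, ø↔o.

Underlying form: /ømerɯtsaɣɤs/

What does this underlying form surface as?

/ø/ harmonizes with /ɤ/ ([+back]) → [o]
/e/ harmonizes with /ɤ/ ([+back]) → [ɤ]

[omɤrɯtsaɣɤs]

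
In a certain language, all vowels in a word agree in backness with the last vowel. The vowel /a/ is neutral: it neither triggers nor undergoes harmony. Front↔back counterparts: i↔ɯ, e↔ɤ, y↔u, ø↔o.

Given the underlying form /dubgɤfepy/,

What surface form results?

[dybgefepy]

/u/ harmonizes with /y/ ([-back]) → [y]
/ɤ/ harmonizes with /y/ ([-back]) → [e]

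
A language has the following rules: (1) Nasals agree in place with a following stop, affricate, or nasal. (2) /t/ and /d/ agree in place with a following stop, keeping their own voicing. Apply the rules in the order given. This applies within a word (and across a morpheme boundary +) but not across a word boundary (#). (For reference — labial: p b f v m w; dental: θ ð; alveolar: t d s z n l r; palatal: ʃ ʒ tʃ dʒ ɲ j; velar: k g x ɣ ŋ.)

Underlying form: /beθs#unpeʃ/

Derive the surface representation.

Rule 1: /n/ before /p/ (labial) → [m]
After rule 1: beθs#umpeʃ
Rule 2: no segment meets the rule's conditions; no change.

[beθs#umpeʃ]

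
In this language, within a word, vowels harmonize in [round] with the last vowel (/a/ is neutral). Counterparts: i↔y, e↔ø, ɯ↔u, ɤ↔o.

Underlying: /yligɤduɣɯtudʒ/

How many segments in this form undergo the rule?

3

/i/ harmonizes with /u/ ([+round]) → [y]
/ɤ/ harmonizes with /u/ ([+round]) → [o]
/ɯ/ harmonizes with /u/ ([+round]) → [u]
3 segments change.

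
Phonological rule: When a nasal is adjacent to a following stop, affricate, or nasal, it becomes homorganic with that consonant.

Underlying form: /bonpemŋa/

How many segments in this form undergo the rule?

/n/ before /p/ (labial) → [m]
/m/ before /ŋ/ (velar) → [ŋ]
2 segments change.

2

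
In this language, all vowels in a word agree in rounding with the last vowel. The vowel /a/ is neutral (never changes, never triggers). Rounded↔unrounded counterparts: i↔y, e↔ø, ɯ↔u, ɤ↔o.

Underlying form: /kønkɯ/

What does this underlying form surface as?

[kenkɯ]

/ø/ harmonizes with /ɯ/ ([-round]) → [e]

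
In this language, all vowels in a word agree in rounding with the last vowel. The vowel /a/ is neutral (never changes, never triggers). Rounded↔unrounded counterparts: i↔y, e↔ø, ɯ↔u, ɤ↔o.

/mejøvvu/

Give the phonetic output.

/e/ harmonizes with /u/ ([+round]) → [ø]

[møjøvvu]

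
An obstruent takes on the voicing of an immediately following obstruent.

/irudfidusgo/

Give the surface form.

[irutfiduzgo]

/d/ before /f/ (voiceless) → [t]
/s/ before /g/ (voiced) → [z]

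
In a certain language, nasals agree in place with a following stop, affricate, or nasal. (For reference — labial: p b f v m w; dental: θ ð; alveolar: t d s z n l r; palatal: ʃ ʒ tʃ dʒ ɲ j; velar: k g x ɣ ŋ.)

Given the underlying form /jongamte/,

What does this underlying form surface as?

[joŋgante]

/n/ before /g/ (velar) → [ŋ]
/m/ before /t/ (alveolar) → [n]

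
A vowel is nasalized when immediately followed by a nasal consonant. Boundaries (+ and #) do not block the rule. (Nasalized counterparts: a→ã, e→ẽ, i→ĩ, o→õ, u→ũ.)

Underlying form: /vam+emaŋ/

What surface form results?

[vãm+ẽmãŋ]

/a/ before nasal /m/ → [ã]
/e/ before nasal /m/ → [ẽ]
/a/ before nasal /ŋ/ → [ã]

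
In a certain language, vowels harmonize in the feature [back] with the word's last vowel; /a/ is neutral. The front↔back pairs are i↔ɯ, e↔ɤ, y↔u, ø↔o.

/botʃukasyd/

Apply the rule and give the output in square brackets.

[bøtʃykasyd]

/o/ harmonizes with /y/ ([-back]) → [ø]
/u/ harmonizes with /y/ ([-back]) → [y]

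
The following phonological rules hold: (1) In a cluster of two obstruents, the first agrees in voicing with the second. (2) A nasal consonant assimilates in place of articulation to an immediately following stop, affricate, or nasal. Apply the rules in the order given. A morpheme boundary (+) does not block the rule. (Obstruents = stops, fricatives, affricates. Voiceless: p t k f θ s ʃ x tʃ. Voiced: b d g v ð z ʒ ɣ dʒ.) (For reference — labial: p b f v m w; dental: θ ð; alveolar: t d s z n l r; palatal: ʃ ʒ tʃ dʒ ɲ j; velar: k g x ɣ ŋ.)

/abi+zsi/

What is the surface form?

[abi+ssi]

Rule 1: /z/ before /s/ (voiceless) → [s]
After rule 1: abi+ssi
Rule 2: no segment meets the rule's conditions; no change.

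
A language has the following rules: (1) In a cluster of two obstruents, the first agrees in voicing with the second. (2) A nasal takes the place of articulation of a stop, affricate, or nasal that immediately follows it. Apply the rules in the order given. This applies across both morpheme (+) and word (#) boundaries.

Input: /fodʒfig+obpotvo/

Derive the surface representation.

Rule 1: /dʒ/ before /f/ (voiceless) → [tʃ]
Rule 1: /b/ before /p/ (voiceless) → [p]
Rule 1: /t/ before /v/ (voiced) → [d]
After rule 1: fotʃfig+oppodvo
Rule 2: no segment meets the rule's conditions; no change.

[fotʃfig+oppodvo]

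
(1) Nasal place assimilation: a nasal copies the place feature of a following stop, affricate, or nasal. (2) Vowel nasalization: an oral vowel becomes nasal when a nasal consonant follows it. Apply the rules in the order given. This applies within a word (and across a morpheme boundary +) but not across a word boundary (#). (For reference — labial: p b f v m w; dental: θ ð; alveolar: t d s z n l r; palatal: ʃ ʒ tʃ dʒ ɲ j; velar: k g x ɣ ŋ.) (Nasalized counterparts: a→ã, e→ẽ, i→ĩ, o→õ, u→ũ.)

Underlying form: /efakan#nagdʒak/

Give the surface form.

[efakãn#nagdʒak]

Rule 1: no segment meets the rule's conditions; no change.
After rule 1: efakan#nagdʒak
Rule 2: /a/ before nasal /n/ → [ã]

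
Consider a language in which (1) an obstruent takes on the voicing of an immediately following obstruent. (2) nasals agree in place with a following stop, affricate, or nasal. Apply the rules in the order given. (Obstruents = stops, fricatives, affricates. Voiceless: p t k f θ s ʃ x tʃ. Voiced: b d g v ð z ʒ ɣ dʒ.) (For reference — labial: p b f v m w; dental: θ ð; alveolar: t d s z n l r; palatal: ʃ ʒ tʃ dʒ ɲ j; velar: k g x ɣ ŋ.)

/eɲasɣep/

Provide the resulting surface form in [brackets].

Rule 1: /s/ before /ɣ/ (voiced) → [z]
After rule 1: eɲazɣep
Rule 2: no segment meets the rule's conditions; no change.

[eɲazɣep]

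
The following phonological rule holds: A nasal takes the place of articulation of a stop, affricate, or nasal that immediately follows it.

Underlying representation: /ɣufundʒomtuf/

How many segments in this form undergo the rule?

2

/n/ before /dʒ/ (palatal) → [ɲ]
/m/ before /t/ (alveolar) → [n]
2 segments change.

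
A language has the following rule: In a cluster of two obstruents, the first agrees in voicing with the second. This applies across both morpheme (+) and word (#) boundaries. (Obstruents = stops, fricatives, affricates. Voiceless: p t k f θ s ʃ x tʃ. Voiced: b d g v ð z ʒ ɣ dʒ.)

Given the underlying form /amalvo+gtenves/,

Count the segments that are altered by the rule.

/g/ before /t/ (voiceless) → [k]
1 segment changes.

1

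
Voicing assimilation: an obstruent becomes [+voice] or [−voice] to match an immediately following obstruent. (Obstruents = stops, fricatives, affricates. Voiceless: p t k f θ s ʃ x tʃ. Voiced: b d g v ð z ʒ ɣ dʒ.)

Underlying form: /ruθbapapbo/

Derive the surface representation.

[ruðbapabbo]

/θ/ before /b/ (voiced) → [ð]
/p/ before /b/ (voiced) → [b]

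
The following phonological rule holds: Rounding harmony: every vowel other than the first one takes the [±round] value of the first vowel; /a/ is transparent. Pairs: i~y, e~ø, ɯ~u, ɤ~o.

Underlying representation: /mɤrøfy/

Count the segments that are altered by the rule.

2

/ø/ harmonizes with /ɤ/ ([-round]) → [e]
/y/ harmonizes with /ɤ/ ([-round]) → [i]
2 segments change.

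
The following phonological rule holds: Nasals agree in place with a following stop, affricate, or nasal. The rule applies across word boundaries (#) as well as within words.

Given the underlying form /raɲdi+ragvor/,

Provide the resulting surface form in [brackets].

[randi+ragvor]

/ɲ/ before /d/ (alveolar) → [n]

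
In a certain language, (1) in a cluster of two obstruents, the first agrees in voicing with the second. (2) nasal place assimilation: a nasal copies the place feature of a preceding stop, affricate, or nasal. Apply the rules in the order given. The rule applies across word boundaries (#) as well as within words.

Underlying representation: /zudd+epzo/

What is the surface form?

Rule 1: /p/ before /z/ (voiced) → [b]
After rule 1: zudd+ebzo
Rule 2: no segment meets the rule's conditions; no change.

[zudd+ebzo]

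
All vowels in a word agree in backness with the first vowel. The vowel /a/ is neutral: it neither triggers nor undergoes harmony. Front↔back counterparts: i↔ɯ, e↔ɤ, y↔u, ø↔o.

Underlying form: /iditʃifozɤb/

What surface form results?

[iditʃiføzeb]

/o/ harmonizes with /i/ ([-back]) → [ø]
/ɤ/ harmonizes with /i/ ([-back]) → [e]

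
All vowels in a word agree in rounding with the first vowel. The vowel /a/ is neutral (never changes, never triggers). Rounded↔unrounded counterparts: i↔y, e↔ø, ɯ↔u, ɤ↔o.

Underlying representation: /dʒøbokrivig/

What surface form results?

/i/ harmonizes with /ø/ ([+round]) → [y]
/i/ harmonizes with /ø/ ([+round]) → [y]

[dʒøbokryvyg]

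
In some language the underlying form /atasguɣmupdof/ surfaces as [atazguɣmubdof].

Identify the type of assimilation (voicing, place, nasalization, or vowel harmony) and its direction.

voicing assimilation, regressive

/s/→[z] /p/→[b].
Each target copies a feature from the following segment, so the direction is regressive.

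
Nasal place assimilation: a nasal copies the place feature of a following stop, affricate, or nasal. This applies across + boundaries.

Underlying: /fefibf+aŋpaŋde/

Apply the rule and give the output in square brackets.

/ŋ/ before /p/ (labial) → [m]
/ŋ/ before /d/ (alveolar) → [n]

[fefibf+ampande]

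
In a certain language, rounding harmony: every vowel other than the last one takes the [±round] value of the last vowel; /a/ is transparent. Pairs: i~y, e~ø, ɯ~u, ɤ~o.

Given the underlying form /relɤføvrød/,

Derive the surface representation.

[røloføvrød]

/e/ harmonizes with /ø/ ([+round]) → [ø]
/ɤ/ harmonizes with /ø/ ([+round]) → [o]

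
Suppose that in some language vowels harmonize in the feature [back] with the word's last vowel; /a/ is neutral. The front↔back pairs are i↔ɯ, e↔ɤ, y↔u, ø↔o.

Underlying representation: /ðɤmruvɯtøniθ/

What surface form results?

[ðemryvitøniθ]

/ɤ/ harmonizes with /i/ ([-back]) → [e]
/u/ harmonizes with /i/ ([-back]) → [y]
/ɯ/ harmonizes with /i/ ([-back]) → [i]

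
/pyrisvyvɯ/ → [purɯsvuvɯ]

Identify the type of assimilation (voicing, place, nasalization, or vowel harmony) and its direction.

/y/→[u] /i/→[ɯ] /y/→[u].
Vowels agree with the last vowel, so the harmony is regressive.

vowel harmony, regressive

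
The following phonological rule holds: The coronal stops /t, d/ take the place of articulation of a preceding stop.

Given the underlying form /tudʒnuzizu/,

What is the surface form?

no segment meets the rule's conditions; no change.

[tudʒnuzizu]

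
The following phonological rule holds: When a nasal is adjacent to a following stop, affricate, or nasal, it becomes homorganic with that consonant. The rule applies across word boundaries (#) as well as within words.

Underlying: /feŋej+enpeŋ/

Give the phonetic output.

/n/ before /p/ (labial) → [m]

[feŋej+empeŋ]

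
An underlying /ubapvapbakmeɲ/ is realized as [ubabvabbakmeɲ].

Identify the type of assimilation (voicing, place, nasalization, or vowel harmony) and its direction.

/p/→[b] /p/→[b].
Each target copies a feature from the following segment, so the direction is regressive.

voicing assimilation, regressive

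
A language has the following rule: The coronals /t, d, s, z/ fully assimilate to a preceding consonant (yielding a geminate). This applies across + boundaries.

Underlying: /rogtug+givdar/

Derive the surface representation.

[roggug+givvar]

/t/ after /g/ → [g] (total assimilation)
/d/ after /v/ → [v] (total assimilation)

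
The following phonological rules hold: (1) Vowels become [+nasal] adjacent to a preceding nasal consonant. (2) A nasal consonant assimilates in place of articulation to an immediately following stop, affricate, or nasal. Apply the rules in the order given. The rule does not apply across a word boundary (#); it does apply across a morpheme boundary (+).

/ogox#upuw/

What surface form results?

Rule 1: no segment meets the rule's conditions; no change.
After rule 1: ogox#upuw
Rule 2: no segment meets the rule's conditions; no change.

[ogox#upuw]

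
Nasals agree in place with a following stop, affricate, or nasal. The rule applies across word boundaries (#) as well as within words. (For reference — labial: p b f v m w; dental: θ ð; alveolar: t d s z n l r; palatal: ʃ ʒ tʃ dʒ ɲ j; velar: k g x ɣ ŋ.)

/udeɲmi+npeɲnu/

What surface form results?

/ɲ/ before /m/ (labial) → [m]
/n/ before /p/ (labial) → [m]
/ɲ/ before /n/ (alveolar) → [n]

[udemmi+mpennu]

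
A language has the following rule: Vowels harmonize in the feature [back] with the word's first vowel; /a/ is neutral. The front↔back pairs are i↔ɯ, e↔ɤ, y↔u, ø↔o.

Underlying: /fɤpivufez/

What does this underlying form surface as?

[fɤpɯvufɤz]

/i/ harmonizes with /ɤ/ ([+back]) → [ɯ]
/e/ harmonizes with /ɤ/ ([+back]) → [ɤ]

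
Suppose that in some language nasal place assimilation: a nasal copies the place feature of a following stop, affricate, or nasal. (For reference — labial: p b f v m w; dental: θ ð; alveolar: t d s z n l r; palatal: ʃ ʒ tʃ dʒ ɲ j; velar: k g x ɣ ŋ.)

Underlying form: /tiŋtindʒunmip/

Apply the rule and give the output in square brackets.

[tintiɲdʒummip]

/ŋ/ before /t/ (alveolar) → [n]
/n/ before /dʒ/ (palatal) → [ɲ]
/n/ before /m/ (labial) → [m]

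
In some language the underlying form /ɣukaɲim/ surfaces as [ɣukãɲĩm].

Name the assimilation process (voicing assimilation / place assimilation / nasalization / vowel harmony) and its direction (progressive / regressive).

nasalization, regressive

/a/→[ã] /i/→[ĩ].
Each target copies a feature from the following segment, so the direction is regressive.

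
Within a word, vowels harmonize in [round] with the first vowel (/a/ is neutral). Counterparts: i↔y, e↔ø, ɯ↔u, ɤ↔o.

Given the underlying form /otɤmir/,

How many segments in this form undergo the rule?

/ɤ/ harmonizes with /o/ ([+round]) → [o]
/i/ harmonizes with /o/ ([+round]) → [y]
2 segments change.

2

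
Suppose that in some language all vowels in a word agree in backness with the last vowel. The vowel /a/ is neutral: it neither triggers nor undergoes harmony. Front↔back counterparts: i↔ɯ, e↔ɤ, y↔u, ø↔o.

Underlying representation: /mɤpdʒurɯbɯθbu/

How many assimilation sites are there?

No segment meets the rule's conditions.

0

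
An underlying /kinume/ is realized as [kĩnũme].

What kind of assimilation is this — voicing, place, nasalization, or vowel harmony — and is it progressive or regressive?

nasalization, regressive

/i/→[ĩ] /u/→[ũ].
Each target copies a feature from the following segment, so the direction is regressive.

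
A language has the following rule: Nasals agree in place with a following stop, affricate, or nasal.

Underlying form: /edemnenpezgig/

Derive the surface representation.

[edennempezgig]

/m/ before /n/ (alveolar) → [n]
/n/ before /p/ (labial) → [m]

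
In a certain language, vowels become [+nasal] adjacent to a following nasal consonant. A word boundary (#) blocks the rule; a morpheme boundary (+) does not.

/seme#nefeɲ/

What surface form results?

/e/ before nasal /m/ → [ẽ]
/e/ before nasal /ɲ/ → [ẽ]

[sẽme#nefẽɲ]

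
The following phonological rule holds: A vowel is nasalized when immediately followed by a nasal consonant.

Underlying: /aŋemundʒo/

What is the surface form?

[ãŋẽmũndʒo]

/a/ before nasal /ŋ/ → [ã]
/e/ before nasal /m/ → [ẽ]
/u/ before nasal /n/ → [ũ]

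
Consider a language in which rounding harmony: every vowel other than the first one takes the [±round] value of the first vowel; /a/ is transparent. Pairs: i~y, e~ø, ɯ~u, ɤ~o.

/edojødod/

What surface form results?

/o/ harmonizes with /e/ ([-round]) → [ɤ]
/ø/ harmonizes with /e/ ([-round]) → [e]
/o/ harmonizes with /e/ ([-round]) → [ɤ]

[edɤjedɤd]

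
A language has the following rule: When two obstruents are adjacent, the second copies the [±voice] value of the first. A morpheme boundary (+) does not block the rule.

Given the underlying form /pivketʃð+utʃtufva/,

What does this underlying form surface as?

/k/ after /v/ (voiced) → [g]
/ð/ after /tʃ/ (voiceless) → [θ]
/v/ after /f/ (voiceless) → [f]

[pivgetʃθ+utʃtuffa]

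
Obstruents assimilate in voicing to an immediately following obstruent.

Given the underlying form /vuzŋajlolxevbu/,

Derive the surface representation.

no segment meets the rule's conditions; no change.

[vuzŋajlolxevbu]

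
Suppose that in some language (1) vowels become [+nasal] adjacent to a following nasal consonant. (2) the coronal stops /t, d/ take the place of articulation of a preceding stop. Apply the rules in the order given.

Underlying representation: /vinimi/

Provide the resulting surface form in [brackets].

Rule 1: /i/ before nasal /n/ → [ĩ]
Rule 1: /i/ before nasal /m/ → [ĩ]
After rule 1: vĩnĩmi
Rule 2: no segment meets the rule's conditions; no change.

[vĩnĩmi]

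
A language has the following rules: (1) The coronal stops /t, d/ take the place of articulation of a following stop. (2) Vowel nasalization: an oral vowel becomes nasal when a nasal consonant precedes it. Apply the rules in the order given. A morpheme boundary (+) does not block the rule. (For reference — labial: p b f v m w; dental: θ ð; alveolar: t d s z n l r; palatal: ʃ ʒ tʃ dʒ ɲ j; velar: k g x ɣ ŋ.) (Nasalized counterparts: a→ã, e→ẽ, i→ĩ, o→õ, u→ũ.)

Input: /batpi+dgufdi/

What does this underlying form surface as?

Rule 1: /t/ before /p/ (labial) → [p]
Rule 1: /d/ before /g/ (velar) → [g]
After rule 1: bappi+ggufdi
Rule 2: no segment meets the rule's conditions; no change.

[bappi+ggufdi]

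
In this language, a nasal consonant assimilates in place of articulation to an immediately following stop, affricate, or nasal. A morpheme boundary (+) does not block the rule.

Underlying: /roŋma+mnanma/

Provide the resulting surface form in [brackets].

/ŋ/ before /m/ (labial) → [m]
/m/ before /n/ (alveolar) → [n]
/n/ before /m/ (labial) → [m]

[romma+nnamma]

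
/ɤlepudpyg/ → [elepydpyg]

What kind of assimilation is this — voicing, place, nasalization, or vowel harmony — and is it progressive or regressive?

/ɤ/→[e] /u/→[y].
Vowels agree with the last vowel, so the harmony is regressive.

vowel harmony, regressive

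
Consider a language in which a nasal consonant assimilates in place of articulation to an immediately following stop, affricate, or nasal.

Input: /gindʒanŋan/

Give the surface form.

/n/ before /dʒ/ (palatal) → [ɲ]
/n/ before /ŋ/ (velar) → [ŋ]

[giɲdʒaŋŋan]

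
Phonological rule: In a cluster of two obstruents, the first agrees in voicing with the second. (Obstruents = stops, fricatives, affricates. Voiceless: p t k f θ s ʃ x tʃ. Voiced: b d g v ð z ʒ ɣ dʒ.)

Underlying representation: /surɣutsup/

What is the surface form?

no segment meets the rule's conditions; no change.

[surɣutsup]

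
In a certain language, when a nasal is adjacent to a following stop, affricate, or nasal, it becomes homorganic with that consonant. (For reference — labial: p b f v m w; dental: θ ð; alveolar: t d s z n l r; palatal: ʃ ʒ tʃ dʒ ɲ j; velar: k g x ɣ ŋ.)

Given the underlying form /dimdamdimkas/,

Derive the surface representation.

/m/ before /d/ (alveolar) → [n]
/m/ before /d/ (alveolar) → [n]
/m/ before /k/ (velar) → [ŋ]

[dindandiŋkas]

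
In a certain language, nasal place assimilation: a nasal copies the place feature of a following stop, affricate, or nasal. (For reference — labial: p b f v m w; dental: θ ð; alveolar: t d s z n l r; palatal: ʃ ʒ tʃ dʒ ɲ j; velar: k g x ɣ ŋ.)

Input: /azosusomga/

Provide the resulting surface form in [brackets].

[azosusoŋga]

/m/ before /g/ (velar) → [ŋ]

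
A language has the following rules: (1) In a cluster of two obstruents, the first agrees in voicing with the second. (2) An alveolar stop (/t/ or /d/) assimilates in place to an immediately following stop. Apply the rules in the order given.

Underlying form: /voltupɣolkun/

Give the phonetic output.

[voltubɣolkun]

Rule 1: /p/ before /ɣ/ (voiced) → [b]
After rule 1: voltubɣolkun
Rule 2: no segment meets the rule's conditions; no change.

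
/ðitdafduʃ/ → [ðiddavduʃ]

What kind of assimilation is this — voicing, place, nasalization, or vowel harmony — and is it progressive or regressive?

/t/→[d] /f/→[v].
Each target copies a feature from the following segment, so the direction is regressive.

voicing assimilation, regressive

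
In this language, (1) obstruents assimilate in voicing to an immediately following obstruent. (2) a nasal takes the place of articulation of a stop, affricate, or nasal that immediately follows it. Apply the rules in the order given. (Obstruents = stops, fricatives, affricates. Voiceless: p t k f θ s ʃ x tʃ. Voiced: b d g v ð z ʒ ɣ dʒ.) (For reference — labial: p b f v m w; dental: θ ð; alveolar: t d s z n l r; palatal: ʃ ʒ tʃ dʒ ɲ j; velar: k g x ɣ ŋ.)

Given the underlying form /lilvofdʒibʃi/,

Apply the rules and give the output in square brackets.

[lilvovdʒipʃi]

Rule 1: /f/ before /dʒ/ (voiced) → [v]
Rule 1: /b/ before /ʃ/ (voiceless) → [p]
After rule 1: lilvovdʒipʃi
Rule 2: no segment meets the rule's conditions; no change.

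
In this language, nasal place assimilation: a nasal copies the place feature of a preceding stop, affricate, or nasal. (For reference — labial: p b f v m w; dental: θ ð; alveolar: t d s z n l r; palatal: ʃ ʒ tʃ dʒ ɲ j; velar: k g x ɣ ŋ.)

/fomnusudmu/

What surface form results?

/n/ after /m/ (labial) → [m]
/m/ after /d/ (alveolar) → [n]

[fommusudnu]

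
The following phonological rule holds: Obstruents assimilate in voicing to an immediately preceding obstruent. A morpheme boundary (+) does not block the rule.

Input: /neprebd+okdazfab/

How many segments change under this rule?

/d/ after /k/ (voiceless) → [t]
/f/ after /z/ (voiced) → [v]
2 segments change.

2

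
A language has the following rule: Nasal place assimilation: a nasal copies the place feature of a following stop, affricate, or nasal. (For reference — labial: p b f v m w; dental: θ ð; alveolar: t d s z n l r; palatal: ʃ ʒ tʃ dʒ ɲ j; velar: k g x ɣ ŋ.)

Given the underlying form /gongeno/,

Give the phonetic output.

[goŋgeno]

/n/ before /g/ (velar) → [ŋ]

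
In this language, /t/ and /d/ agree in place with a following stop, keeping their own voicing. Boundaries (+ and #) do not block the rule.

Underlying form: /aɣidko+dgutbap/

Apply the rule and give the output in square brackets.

[aɣigko+ggupbap]

/d/ before /k/ (velar) → [g]
/d/ before /g/ (velar) → [g]
/t/ before /b/ (labial) → [p]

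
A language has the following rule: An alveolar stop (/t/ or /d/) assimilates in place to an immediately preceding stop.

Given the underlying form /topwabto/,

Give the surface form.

/t/ after /b/ (labial) → [p]

[topwabpo]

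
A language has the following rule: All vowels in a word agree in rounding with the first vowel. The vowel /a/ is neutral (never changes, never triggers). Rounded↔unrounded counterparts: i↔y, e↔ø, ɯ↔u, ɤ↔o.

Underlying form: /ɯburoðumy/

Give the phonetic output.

[ɯbɯrɤðɯmi]

/u/ harmonizes with /ɯ/ ([-round]) → [ɯ]
/o/ harmonizes with /ɯ/ ([-round]) → [ɤ]
/u/ harmonizes with /ɯ/ ([-round]) → [ɯ]
/y/ harmonizes with /ɯ/ ([-round]) → [i]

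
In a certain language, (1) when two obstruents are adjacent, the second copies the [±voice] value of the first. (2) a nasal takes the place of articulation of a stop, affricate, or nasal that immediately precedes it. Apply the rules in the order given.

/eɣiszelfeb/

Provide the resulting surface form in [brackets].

[eɣisselfeb]

Rule 1: /z/ after /s/ (voiceless) → [s]
After rule 1: eɣisselfeb
Rule 2: no segment meets the rule's conditions; no change.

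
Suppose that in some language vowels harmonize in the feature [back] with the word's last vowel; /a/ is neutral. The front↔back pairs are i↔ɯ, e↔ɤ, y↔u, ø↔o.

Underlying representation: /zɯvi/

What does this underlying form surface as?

[zivi]

/ɯ/ harmonizes with /i/ ([-back]) → [i]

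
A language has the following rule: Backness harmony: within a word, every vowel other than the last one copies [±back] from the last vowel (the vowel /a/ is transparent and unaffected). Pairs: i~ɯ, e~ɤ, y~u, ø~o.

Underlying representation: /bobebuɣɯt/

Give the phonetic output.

/e/ harmonizes with /ɯ/ ([+back]) → [ɤ]

[bobɤbuɣɯt]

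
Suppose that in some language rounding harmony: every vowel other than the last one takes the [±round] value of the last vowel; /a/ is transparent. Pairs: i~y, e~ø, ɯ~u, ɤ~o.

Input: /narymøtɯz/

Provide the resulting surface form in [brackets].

/y/ harmonizes with /ɯ/ ([-round]) → [i]
/ø/ harmonizes with /ɯ/ ([-round]) → [e]

[narimetɯz]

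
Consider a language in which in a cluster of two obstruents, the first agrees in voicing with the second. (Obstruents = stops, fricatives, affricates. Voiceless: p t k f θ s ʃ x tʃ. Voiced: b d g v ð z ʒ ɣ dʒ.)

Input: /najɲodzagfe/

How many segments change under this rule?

1

/g/ before /f/ (voiceless) → [k]
1 segment changes.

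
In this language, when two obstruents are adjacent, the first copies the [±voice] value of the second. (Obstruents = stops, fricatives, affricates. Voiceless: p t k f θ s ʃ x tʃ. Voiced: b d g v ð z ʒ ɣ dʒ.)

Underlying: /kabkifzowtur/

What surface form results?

[kapkivzowtur]

/b/ before /k/ (voiceless) → [p]
/f/ before /z/ (voiced) → [v]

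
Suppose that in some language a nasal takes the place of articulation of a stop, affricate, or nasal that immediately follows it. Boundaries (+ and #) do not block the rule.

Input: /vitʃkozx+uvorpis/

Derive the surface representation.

no segment meets the rule's conditions; no change.

[vitʃkozx+uvorpis]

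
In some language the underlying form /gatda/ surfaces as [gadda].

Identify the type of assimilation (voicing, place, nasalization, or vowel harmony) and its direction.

/t/→[d].
Each target copies a feature from the following segment, so the direction is regressive.

voicing assimilation, regressive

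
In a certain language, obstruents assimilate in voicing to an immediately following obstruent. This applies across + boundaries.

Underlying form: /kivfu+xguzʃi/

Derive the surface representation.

[kiffu+ɣgusʃi]

/v/ before /f/ (voiceless) → [f]
/x/ before /g/ (voiced) → [ɣ]
/z/ before /ʃ/ (voiceless) → [s]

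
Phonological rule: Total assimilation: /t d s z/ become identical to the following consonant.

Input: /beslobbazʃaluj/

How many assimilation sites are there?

/s/ before /l/ → [l] (total assimilation)
/z/ before /ʃ/ → [ʃ] (total assimilation)
2 segments change.

2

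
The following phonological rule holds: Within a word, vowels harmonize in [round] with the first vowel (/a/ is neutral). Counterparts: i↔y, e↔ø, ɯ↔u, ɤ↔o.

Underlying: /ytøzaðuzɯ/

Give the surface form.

[ytøzaðuzu]

/ɯ/ harmonizes with /y/ ([+round]) → [u]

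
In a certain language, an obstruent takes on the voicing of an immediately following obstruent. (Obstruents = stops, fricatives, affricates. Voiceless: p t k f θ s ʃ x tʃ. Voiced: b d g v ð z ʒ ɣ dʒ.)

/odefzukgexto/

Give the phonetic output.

[odevzuggexto]

/f/ before /z/ (voiced) → [v]
/k/ before /g/ (voiced) → [g]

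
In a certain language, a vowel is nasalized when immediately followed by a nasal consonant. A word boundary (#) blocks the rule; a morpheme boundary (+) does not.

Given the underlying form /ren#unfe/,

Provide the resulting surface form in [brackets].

[rẽn#ũnfe]

/e/ before nasal /n/ → [ẽ]
/u/ before nasal /n/ → [ũ]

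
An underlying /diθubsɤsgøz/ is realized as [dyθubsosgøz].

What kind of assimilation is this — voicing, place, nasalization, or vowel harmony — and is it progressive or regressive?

vowel harmony, regressive

/i/→[y] /ɤ/→[o].
Vowels agree with the last vowel, so the harmony is regressive.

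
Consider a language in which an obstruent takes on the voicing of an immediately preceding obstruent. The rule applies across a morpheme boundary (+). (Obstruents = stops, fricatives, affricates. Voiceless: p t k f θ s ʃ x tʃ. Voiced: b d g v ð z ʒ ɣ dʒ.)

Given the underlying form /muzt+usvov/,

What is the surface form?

[muzd+usfov]

/t/ after /z/ (voiced) → [d]
/v/ after /s/ (voiceless) → [f]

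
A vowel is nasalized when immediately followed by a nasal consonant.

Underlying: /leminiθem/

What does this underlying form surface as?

[lẽmĩniθẽm]

/e/ before nasal /m/ → [ẽ]
/i/ before nasal /n/ → [ĩ]
/e/ before nasal /m/ → [ẽ]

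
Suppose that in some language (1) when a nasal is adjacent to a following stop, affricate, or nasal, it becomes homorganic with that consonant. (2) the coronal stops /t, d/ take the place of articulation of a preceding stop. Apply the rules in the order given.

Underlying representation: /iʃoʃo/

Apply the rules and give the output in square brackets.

[iʃoʃo]

Rule 1: no segment meets the rule's conditions; no change.
After rule 1: iʃoʃo
Rule 2: no segment meets the rule's conditions; no change.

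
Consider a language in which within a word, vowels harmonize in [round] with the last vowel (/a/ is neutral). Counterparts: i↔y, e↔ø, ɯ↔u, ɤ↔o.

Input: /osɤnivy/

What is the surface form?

/ɤ/ harmonizes with /y/ ([+round]) → [o]
/i/ harmonizes with /y/ ([+round]) → [y]

[osonyvy]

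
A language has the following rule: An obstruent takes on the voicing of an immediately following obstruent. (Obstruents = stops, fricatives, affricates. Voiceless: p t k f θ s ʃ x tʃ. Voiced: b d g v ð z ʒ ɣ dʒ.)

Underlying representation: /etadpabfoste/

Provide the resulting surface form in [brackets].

[etatpapfoste]

/d/ before /p/ (voiceless) → [t]
/b/ before /f/ (voiceless) → [p]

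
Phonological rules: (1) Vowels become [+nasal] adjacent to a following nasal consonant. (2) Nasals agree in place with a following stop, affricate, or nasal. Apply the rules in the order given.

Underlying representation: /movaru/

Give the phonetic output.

[movaru]

Rule 1: no segment meets the rule's conditions; no change.
After rule 1: movaru
Rule 2: no segment meets the rule's conditions; no change.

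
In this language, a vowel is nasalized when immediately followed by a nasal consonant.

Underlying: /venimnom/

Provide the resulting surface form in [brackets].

/e/ before nasal /n/ → [ẽ]
/i/ before nasal /m/ → [ĩ]
/o/ before nasal /m/ → [õ]

[vẽnĩmnõm]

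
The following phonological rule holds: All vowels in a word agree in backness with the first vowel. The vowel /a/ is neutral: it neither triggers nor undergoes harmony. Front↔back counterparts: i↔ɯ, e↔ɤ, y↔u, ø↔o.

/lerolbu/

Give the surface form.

/o/ harmonizes with /e/ ([-back]) → [ø]
/u/ harmonizes with /e/ ([-back]) → [y]

[lerølby]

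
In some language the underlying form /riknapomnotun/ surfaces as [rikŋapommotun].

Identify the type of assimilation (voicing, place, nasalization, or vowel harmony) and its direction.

place assimilation, progressive

/n/→[ŋ] /n/→[m].
Each target copies a feature from the preceding segment, so the direction is progressive.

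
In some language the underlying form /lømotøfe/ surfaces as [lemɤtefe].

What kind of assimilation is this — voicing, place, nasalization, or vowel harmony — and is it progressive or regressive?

/ø/→[e] /o/→[ɤ] /ø/→[e].
Vowels agree with the last vowel, so the harmony is regressive.

vowel harmony, regressive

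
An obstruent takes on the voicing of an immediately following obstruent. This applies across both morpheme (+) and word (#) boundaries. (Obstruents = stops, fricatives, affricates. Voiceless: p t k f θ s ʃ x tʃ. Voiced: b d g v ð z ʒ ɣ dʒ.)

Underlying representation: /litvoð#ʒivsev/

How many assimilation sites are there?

2

/t/ before /v/ (voiced) → [d]
/v/ before /s/ (voiceless) → [f]
2 segments change.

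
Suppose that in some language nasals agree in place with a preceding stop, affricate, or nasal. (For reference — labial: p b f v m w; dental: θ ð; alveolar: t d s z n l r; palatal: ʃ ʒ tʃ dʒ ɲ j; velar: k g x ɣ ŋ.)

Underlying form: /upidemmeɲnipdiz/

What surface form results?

/n/ after /ɲ/ (palatal) → [ɲ]

[upidemmeɲɲipdiz]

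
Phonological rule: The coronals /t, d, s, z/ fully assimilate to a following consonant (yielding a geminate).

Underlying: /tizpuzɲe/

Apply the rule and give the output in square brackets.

[tippuɲɲe]

/z/ before /p/ → [p] (total assimilation)
/z/ before /ɲ/ → [ɲ] (total assimilation)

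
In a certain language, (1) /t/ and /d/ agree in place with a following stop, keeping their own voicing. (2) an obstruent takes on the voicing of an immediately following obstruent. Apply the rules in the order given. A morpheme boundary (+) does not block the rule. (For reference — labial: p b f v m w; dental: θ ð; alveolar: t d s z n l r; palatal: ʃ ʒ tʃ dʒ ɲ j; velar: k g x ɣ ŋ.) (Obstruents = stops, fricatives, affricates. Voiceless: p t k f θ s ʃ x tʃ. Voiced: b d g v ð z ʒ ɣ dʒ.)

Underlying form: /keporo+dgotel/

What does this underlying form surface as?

Rule 1: /d/ before /g/ (velar) → [g]
After rule 1: keporo+ggotel
Rule 2: no segment meets the rule's conditions; no change.

[keporo+ggotel]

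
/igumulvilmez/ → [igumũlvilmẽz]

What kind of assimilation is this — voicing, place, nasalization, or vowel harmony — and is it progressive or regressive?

nasalization, progressive

/u/→[ũ] /e/→[ẽ].
Each target copies a feature from the preceding segment, so the direction is progressive.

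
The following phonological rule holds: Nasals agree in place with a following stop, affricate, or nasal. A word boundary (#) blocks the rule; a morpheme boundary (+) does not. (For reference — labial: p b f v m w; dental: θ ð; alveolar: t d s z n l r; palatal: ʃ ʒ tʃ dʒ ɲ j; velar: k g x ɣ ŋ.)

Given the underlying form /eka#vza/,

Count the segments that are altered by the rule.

0

No segment meets the rule's conditions.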